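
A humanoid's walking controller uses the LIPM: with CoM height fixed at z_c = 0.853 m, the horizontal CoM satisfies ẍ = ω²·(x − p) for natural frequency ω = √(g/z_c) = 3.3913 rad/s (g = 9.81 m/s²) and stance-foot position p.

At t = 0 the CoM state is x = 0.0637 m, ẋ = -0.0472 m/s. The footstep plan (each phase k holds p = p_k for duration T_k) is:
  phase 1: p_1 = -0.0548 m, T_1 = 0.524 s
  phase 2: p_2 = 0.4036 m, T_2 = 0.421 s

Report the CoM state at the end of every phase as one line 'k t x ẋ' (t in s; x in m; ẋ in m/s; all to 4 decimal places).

phase 1: p=-0.0548, T=0.524, ωT=1.777041, cosh=3.040737, sinh=2.871600; start (x,ẋ)=(0.063700, -0.047200) → end (x,ẋ)=(0.265561, 1.010484)
phase 2: p=0.4036, T=0.421, ωT=1.427737, cosh=2.204553, sinh=1.964702; start (x,ẋ)=(0.265561, 1.010484) → end (x,ẋ)=(0.684695, 1.307924)

1 0.5240 0.2656 1.0105
2 0.9450 0.6847 1.3079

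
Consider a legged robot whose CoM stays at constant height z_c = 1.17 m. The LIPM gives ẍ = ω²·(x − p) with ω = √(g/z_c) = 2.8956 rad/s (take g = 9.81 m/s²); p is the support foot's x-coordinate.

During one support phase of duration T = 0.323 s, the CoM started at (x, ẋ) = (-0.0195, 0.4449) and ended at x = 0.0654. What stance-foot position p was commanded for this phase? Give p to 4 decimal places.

ωT = 2.8956·0.323 = 0.935279; cosh(ωT) = 1.470200, sinh(ωT) = 1.077724
x(T) = p + (x₀−p)·cosh(ωT) + (ẋ₀/ω)·sinh(ωT) ⇒ p·(1 − cosh) = x(T) − x₀·cosh − (ẋ₀/ω)·sinh
numerator   = 0.0654 − (-0.0195)·1.470200 − (0.4449/2.8956)·1.077724 = -0.071520
denominator = 1 − 1.470200 = -0.470200
p = -0.071520 / -0.470200 = 0.1521

p = 0.1521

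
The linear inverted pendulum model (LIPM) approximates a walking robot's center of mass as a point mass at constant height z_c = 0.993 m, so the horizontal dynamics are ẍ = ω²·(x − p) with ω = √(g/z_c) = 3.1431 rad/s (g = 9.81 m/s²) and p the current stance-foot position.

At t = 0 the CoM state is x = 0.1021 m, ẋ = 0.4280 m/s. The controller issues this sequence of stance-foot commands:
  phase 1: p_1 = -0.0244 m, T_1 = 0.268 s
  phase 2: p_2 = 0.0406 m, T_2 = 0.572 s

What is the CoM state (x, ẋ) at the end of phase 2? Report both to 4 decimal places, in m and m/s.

phase 1: p=-0.0244, T=0.268, ωT=0.842351, cosh=1.376258, sinh=0.945561; start (x,ẋ)=(0.102100, 0.428000) → end (x,ẋ)=(0.278455, 0.964995)
phase 2: p=0.0406, T=0.572, ωT=1.797853, cosh=3.101164, sinh=2.935510; start (x,ẋ)=(0.278455, 0.964995) → end (x,ẋ)=(1.679488, 5.187201)

x = 1.6795, ẋ = 5.1872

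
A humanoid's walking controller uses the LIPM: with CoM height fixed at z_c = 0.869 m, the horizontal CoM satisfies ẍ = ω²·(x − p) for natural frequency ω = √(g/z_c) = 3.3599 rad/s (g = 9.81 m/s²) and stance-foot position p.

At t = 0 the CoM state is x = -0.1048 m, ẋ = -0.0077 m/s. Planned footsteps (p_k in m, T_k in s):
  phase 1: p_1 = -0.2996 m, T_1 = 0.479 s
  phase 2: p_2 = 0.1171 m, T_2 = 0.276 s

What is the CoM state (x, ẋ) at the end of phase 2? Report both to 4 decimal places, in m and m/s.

x = 0.7323, ẋ = 2.5685

phase 1: p=-0.2996, T=0.479, ωT=1.609392, cosh=2.599890, sinh=2.399881; start (x,ẋ)=(-0.104800, -0.007700) → end (x,ẋ)=(0.201359, 1.550723)
phase 2: p=0.1171, T=0.276, ωT=0.927332, cosh=1.461682, sinh=1.066075; start (x,ẋ)=(0.201359, 1.550723) → end (x,ẋ)=(0.732294, 2.568472)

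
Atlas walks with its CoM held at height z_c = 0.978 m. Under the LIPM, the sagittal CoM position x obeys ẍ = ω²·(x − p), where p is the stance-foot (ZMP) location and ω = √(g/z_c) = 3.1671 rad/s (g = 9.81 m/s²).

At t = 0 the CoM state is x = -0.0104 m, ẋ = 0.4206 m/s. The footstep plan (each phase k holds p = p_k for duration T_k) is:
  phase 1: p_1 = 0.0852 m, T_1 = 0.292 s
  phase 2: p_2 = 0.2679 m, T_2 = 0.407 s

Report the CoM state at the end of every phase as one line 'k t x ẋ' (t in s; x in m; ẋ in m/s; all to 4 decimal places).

phase 1: p=0.0852, T=0.292, ωT=0.924793, cosh=1.458980, sinh=1.062367; start (x,ẋ)=(-0.010400, 0.420600) → end (x,ẋ)=(0.086807, 0.291989)
phase 2: p=0.2679, T=0.407, ωT=1.289010, cosh=1.952367, sinh=1.676824; start (x,ẋ)=(0.086807, 0.291989) → end (x,ẋ)=(0.068934, -0.391655)

1 0.2920 0.0868 0.2920
2 0.6990 0.0689 -0.3917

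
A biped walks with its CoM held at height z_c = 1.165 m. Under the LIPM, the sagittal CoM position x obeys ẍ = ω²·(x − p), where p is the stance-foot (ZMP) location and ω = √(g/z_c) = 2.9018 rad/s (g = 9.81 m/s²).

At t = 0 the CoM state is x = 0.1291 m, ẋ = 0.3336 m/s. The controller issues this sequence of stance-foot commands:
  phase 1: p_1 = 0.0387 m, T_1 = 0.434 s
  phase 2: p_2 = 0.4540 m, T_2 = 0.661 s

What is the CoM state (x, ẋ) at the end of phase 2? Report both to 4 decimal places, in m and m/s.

phase 1: p=0.0387, T=0.434, ωT=1.259381, cosh=1.903535, sinh=1.619706; start (x,ẋ)=(0.129100, 0.333600) → end (x,ẋ)=(0.396986, 1.059905)
phase 2: p=0.4540, T=0.661, ωT=1.918090, cosh=3.477414, sinh=3.330527; start (x,ẋ)=(0.396986, 1.059905) → end (x,ẋ)=(1.472239, 3.134715)

x = 1.4722, ẋ = 3.1347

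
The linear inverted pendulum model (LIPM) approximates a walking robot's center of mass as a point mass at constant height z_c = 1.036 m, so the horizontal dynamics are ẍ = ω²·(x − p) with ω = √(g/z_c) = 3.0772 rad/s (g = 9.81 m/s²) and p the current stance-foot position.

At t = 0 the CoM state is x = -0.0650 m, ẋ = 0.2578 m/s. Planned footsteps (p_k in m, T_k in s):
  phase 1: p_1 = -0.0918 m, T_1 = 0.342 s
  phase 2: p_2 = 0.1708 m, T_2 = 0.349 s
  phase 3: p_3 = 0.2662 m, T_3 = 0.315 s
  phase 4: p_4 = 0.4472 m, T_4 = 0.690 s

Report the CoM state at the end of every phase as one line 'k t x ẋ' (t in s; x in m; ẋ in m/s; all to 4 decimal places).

1 0.3420 0.0566 0.5180
2 0.6910 0.2018 0.3924
3 1.0060 0.3130 0.3679
4 1.6960 0.3707 -0.1419

phase 1: p=-0.0918, T=0.342, ωT=1.052402, cosh=1.606811, sinh=1.257713; start (x,ẋ)=(-0.065000, 0.257800) → end (x,ẋ)=(0.056631, 0.517958)
phase 2: p=0.1708, T=0.349, ωT=1.073943, cosh=1.634278, sinh=1.292619; start (x,ẋ)=(0.056631, 0.517958) → end (x,ẋ)=(0.201791, 0.392362)
phase 3: p=0.2662, T=0.315, ωT=0.969318, cosh=1.507744, sinh=1.128402; start (x,ẋ)=(0.201791, 0.392362) → end (x,ẋ)=(0.312966, 0.367932)
phase 4: p=0.4472, T=0.690, ωT=2.123268, cosh=4.239024, sinh=4.119384; start (x,ẋ)=(0.312966, 0.367932) → end (x,ẋ)=(0.370720, -0.141907)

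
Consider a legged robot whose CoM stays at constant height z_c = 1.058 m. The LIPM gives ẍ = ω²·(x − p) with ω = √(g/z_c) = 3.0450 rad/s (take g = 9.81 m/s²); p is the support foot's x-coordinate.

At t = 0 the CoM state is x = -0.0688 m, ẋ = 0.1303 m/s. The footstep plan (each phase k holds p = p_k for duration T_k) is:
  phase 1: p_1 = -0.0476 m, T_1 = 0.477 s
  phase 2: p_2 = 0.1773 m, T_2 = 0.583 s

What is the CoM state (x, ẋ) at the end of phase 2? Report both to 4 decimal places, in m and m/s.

phase 1: p=-0.0476, T=0.477, ωT=1.452465, cosh=2.253814, sinh=2.019822; start (x,ẋ)=(-0.068800, 0.130300) → end (x,ẋ)=(-0.008950, 0.163284)
phase 2: p=0.1773, T=0.583, ωT=1.775235, cosh=3.035556, sinh=2.866112; start (x,ẋ)=(-0.008950, 0.163284) → end (x,ẋ)=(-0.234380, -1.129800)

x = -0.2344, ẋ = -1.1298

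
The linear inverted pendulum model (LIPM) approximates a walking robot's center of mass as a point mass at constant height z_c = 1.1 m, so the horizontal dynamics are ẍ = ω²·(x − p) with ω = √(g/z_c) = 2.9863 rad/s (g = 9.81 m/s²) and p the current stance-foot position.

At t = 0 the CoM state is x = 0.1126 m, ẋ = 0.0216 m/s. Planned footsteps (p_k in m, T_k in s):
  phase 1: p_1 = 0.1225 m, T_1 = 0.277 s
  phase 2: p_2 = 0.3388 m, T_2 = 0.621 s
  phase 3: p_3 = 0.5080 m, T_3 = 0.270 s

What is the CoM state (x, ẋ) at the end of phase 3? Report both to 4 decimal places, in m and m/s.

phase 1: p=0.1225, T=0.277, ωT=0.827205, cosh=1.362094, sinh=0.924824; start (x,ẋ)=(0.112600, 0.021600) → end (x,ẋ)=(0.115705, 0.002079)
phase 2: p=0.3388, T=0.621, ωT=1.854492, cosh=3.272493, sinh=3.115961; start (x,ẋ)=(0.115705, 0.002079) → end (x,ẋ)=(-0.389109, -2.069142)
phase 3: p=0.5080, T=0.270, ωT=0.806301, cosh=1.343057, sinh=0.896551; start (x,ẋ)=(-0.389109, -2.069142) → end (x,ẋ)=(-1.318069, -5.180868)

x = -1.3181, ẋ = -5.1809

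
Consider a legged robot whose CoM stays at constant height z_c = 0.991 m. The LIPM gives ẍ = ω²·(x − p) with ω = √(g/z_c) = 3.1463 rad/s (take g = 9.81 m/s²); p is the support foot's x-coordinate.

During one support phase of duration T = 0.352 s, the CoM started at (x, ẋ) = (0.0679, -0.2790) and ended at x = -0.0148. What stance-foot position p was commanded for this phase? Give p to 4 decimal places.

ωT = 3.1463·0.352 = 1.107498; cosh(ωT) = 1.678580, sinh(ωT) = 1.348195
x(T) = p + (x₀−p)·cosh(ωT) + (ẋ₀/ω)·sinh(ωT) ⇒ p·(1 − cosh) = x(T) − x₀·cosh − (ẋ₀/ω)·sinh
numerator   = -0.0148 − (0.0679)·1.678580 − (-0.2790/3.1463)·1.348195 = -0.009224
denominator = 1 − 1.678580 = -0.678580
p = -0.009224 / -0.678580 = 0.0136

p = 0.0136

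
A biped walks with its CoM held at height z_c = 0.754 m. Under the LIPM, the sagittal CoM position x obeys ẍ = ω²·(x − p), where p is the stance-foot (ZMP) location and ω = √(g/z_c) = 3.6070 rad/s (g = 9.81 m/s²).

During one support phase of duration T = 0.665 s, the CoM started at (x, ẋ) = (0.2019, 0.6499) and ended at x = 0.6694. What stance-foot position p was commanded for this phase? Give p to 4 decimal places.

ωT = 3.6070·0.665 = 2.398655; cosh(ωT) = 5.549600, sinh(ωT) = 5.458760
x(T) = p + (x₀−p)·cosh(ωT) + (ẋ₀/ω)·sinh(ωT) ⇒ p·(1 − cosh) = x(T) − x₀·cosh − (ẋ₀/ω)·sinh
numerator   = 0.6694 − (0.2019)·5.549600 − (0.6499/3.6070)·5.458760 = -1.434610
denominator = 1 − 5.549600 = -4.549600
p = -1.434610 / -4.549600 = 0.3153

p = 0.3153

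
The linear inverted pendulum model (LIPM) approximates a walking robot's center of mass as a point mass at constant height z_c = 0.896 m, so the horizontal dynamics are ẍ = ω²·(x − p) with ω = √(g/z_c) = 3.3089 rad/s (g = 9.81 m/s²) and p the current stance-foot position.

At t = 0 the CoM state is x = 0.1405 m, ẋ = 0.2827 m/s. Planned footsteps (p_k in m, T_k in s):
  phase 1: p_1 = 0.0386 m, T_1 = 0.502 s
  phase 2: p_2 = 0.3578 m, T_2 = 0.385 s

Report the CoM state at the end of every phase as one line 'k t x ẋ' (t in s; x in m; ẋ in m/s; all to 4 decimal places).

1 0.5020 0.5333 1.6266
2 0.8870 1.5060 4.0919

phase 1: p=0.0386, T=0.502, ωT=1.661068, cosh=2.727433, sinh=2.537497; start (x,ẋ)=(0.140500, 0.282700) → end (x,ẋ)=(0.533320, 1.626631)
phase 2: p=0.3578, T=0.385, ωT=1.273926, cosh=1.927296, sinh=1.647565; start (x,ẋ)=(0.533320, 1.626631) → end (x,ẋ)=(1.506009, 4.091867)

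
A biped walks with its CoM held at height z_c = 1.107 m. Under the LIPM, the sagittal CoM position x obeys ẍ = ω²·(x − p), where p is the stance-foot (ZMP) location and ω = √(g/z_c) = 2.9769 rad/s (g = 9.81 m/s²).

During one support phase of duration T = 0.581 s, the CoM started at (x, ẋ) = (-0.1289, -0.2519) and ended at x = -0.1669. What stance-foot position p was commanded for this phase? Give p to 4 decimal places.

ωT = 2.9769·0.581 = 1.729579; cosh(ωT) = 2.907819, sinh(ωT) = 2.730460
x(T) = p + (x₀−p)·cosh(ωT) + (ẋ₀/ω)·sinh(ωT) ⇒ p·(1 − cosh) = x(T) − x₀·cosh − (ẋ₀/ω)·sinh
numerator   = -0.1669 − (-0.1289)·2.907819 − (-0.2519/2.9769)·2.730460 = 0.438965
denominator = 1 − 2.907819 = -1.907819
p = 0.438965 / -1.907819 = -0.2301

p = -0.2301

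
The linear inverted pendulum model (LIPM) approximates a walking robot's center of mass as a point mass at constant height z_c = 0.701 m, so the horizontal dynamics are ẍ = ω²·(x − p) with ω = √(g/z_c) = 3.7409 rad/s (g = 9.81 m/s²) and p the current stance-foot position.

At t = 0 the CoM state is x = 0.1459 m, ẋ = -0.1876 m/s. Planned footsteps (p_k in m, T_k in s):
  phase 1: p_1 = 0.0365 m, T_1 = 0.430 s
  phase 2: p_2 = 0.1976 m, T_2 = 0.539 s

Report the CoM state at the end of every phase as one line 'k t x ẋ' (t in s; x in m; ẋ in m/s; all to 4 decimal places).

phase 1: p=0.0365, T=0.430, ωT=1.608587, cosh=2.597959, sinh=2.397788; start (x,ẋ)=(0.145900, -0.187600) → end (x,ẋ)=(0.200472, 0.493929)
phase 2: p=0.1976, T=0.539, ωT=2.016345, cosh=3.821982, sinh=3.688841; start (x,ẋ)=(0.200472, 0.493929) → end (x,ẋ)=(0.695630, 1.927412)

1 0.4300 0.2005 0.4939
2 0.9690 0.6956 1.9274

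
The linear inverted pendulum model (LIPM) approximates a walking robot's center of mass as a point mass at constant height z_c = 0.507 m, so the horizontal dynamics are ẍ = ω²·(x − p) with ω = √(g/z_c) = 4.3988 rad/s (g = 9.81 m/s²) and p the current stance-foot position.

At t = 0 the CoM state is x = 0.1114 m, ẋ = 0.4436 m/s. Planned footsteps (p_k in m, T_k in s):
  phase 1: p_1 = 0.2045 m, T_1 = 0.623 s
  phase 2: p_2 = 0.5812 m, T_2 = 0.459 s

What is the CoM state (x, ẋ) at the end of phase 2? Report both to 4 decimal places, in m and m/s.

x = -0.4112, ẋ = -4.1381

phase 1: p=0.2045, T=0.623, ωT=2.740452, cosh=7.779267, sinh=7.714726; start (x,ẋ)=(0.111400, 0.443600) → end (x,ẋ)=(0.258247, 0.291484)
phase 2: p=0.5812, T=0.459, ωT=2.019049, cosh=3.831971, sinh=3.699190; start (x,ẋ)=(0.258247, 0.291484) → end (x,ẋ)=(-0.411221, -4.138129)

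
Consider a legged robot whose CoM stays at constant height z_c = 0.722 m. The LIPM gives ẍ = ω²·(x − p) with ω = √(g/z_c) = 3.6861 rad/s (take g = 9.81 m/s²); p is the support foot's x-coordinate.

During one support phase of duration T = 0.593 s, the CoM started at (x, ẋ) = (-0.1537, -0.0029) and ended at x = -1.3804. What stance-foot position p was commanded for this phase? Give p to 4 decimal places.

p = 0.1953

ωT = 3.6861·0.593 = 2.185857; cosh(ωT) = 4.505328, sinh(ωT) = 4.392946
x(T) = p + (x₀−p)·cosh(ωT) + (ẋ₀/ω)·sinh(ωT) ⇒ p·(1 − cosh) = x(T) − x₀·cosh − (ẋ₀/ω)·sinh
numerator   = -1.3804 − (-0.1537)·4.505328 − (-0.0029/3.6861)·4.392946 = -0.684475
denominator = 1 − 4.505328 = -3.505328
p = -0.684475 / -3.505328 = 0.1953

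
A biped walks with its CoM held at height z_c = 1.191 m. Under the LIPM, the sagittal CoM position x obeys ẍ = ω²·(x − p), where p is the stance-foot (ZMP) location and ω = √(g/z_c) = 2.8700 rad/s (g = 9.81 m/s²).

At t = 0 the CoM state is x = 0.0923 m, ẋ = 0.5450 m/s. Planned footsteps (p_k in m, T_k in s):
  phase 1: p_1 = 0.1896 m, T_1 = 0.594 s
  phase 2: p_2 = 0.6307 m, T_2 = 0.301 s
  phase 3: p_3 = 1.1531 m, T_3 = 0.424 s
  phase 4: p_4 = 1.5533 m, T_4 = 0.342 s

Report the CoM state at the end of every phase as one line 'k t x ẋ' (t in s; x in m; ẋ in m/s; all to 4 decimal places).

1 0.5940 0.4181 0.8058
2 0.8950 0.6076 0.5305
3 1.3190 0.4361 -1.4370
4 1.6610 -0.7210 -5.8641

phase 1: p=0.1896, T=0.594, ωT=1.704780, cosh=2.840994, sinh=2.659182; start (x,ẋ)=(0.092300, 0.545000) → end (x,ẋ)=(0.418138, 0.805763)
phase 2: p=0.6307, T=0.301, ωT=0.863870, cosh=1.396926, sinh=0.975398; start (x,ẋ)=(0.418138, 0.805763) → end (x,ẋ)=(0.607613, 0.530546)
phase 3: p=1.1531, T=0.424, ωT=1.216880, cosh=1.836394, sinh=1.540242; start (x,ẋ)=(0.607613, 0.530546) → end (x,ẋ)=(0.436098, -1.437032)
phase 4: p=1.5533, T=0.342, ωT=0.981540, cosh=1.521648, sinh=1.146915; start (x,ẋ)=(0.436098, -1.437032) → end (x,ẋ)=(-0.720957, -5.864088)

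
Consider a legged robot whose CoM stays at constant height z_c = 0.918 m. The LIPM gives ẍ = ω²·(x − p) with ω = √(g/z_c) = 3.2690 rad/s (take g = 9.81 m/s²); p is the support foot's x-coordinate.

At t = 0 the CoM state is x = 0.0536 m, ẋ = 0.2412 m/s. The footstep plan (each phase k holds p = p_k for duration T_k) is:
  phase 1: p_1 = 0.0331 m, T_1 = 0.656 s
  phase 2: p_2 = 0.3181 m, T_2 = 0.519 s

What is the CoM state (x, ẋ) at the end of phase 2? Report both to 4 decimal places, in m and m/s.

phase 1: p=0.0331, T=0.656, ωT=2.144464, cosh=4.327297, sinh=4.210167; start (x,ẋ)=(0.053600, 0.241200) → end (x,ẋ)=(0.432453, 1.325886)
phase 2: p=0.3181, T=0.519, ωT=1.696611, cosh=2.819366, sinh=2.636062; start (x,ẋ)=(0.432453, 1.325886) → end (x,ẋ)=(1.709673, 4.723568)

x = 1.7097, ẋ = 4.7236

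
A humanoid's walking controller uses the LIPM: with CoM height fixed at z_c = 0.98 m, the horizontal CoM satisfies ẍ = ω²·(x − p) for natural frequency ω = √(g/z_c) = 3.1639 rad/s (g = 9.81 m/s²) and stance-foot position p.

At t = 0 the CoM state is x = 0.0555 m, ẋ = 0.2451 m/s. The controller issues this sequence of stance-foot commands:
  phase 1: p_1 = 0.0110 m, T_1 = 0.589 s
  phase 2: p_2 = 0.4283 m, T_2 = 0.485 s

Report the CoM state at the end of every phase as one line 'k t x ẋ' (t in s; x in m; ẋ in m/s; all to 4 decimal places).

1 0.5890 0.4016 1.2519
2 1.0740 1.2386 2.8517

phase 1: p=0.0110, T=0.589, ωT=1.863537, cosh=3.300811, sinh=3.145688; start (x,ẋ)=(0.055500, 0.245100) → end (x,ẋ)=(0.401575, 1.251921)
phase 2: p=0.4283, T=0.485, ωT=1.534491, cosh=2.427266, sinh=2.211700; start (x,ẋ)=(0.401575, 1.251921) → end (x,ẋ)=(1.238578, 2.851736)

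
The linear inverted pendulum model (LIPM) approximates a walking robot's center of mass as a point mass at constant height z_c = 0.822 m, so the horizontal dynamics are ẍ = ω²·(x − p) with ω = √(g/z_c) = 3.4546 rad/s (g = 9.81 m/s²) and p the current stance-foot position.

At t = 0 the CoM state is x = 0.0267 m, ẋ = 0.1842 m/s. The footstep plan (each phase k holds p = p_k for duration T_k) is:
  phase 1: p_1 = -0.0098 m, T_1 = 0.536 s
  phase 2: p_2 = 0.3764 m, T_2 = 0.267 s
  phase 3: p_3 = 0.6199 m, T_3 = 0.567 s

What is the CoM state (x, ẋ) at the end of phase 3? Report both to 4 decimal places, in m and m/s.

x = 1.3871, ẋ = 2.8443

phase 1: p=-0.0098, T=0.536, ωT=1.851666, cosh=3.263698, sinh=3.106723; start (x,ẋ)=(0.026700, 0.184200) → end (x,ẋ)=(0.274976, 0.992909)
phase 2: p=0.3764, T=0.267, ωT=0.922378, cosh=1.456419, sinh=1.058846; start (x,ẋ)=(0.274976, 0.992909) → end (x,ẋ)=(0.533014, 1.075094)
phase 3: p=0.6199, T=0.567, ωT=1.958758, cosh=3.615775, sinh=3.474742; start (x,ẋ)=(0.533014, 1.075094) → end (x,ẋ)=(1.387102, 2.844334)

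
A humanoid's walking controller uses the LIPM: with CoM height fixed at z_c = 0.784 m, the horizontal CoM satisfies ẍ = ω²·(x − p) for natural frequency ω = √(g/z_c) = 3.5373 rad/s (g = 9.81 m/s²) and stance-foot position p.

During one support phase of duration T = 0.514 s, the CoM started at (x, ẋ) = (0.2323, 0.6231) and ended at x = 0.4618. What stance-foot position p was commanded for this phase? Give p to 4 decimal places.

p = 0.3705

ωT = 3.5373·0.514 = 1.818172; cosh(ωT) = 3.161455, sinh(ωT) = 2.999133
x(T) = p + (x₀−p)·cosh(ωT) + (ẋ₀/ω)·sinh(ωT) ⇒ p·(1 − cosh) = x(T) − x₀·cosh − (ẋ₀/ω)·sinh
numerator   = 0.4618 − (0.2323)·3.161455 − (0.6231/3.5373)·2.999133 = -0.800907
denominator = 1 − 3.161455 = -2.161455
p = -0.800907 / -2.161455 = 0.3705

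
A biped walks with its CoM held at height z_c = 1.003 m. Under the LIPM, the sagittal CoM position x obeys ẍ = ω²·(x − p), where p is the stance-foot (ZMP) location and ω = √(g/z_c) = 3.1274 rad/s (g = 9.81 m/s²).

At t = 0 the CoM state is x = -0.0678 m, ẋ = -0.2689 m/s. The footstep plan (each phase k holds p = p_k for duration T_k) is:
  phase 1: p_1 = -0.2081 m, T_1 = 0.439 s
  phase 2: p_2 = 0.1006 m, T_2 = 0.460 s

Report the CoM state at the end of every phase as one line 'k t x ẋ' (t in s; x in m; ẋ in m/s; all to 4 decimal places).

1 0.4390 -0.0722 0.2456
2 0.8990 -0.1280 -0.5283

phase 1: p=-0.2081, T=0.439, ωT=1.372929, cosh=2.100128, sinh=1.846764; start (x,ẋ)=(-0.067800, -0.268900) → end (x,ẋ)=(-0.072240, 0.245588)
phase 2: p=0.1006, T=0.460, ωT=1.438604, cosh=2.226033, sinh=1.988775; start (x,ẋ)=(-0.072240, 0.245588) → end (x,ẋ)=(-0.127974, -0.528327)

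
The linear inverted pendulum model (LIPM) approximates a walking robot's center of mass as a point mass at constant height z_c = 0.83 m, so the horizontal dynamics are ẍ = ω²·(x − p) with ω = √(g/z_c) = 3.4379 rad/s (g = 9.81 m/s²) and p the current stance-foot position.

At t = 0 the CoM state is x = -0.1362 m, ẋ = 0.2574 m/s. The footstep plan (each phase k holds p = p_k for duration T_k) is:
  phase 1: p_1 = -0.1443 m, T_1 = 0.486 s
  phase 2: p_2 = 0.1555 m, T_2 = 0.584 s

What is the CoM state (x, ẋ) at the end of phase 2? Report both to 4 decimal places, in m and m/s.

phase 1: p=-0.1443, T=0.486, ωT=1.670819, cosh=2.752308, sinh=2.564215; start (x,ẋ)=(-0.136200, 0.257400) → end (x,ẋ)=(0.069980, 0.779850)
phase 2: p=0.1555, T=0.584, ωT=2.007734, cosh=3.790357, sinh=3.656064; start (x,ẋ)=(0.069980, 0.779850) → end (x,ẋ)=(0.660686, 1.880989)

x = 0.6607, ẋ = 1.8810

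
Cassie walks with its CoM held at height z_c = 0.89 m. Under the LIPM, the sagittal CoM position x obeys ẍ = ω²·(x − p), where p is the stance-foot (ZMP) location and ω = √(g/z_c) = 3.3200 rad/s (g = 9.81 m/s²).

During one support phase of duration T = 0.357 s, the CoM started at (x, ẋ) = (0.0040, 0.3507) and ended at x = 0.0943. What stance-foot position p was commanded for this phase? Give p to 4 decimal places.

ωT = 3.3200·0.357 = 1.185240; cosh(ωT) = 1.788572, sinh(ωT) = 1.482900
x(T) = p + (x₀−p)·cosh(ωT) + (ẋ₀/ω)·sinh(ωT) ⇒ p·(1 − cosh) = x(T) − x₀·cosh − (ẋ₀/ω)·sinh
numerator   = 0.0943 − (0.0040)·1.788572 − (0.3507/3.3200)·1.482900 = -0.069497
denominator = 1 − 1.788572 = -0.788572
p = -0.069497 / -0.788572 = 0.0881

p = 0.0881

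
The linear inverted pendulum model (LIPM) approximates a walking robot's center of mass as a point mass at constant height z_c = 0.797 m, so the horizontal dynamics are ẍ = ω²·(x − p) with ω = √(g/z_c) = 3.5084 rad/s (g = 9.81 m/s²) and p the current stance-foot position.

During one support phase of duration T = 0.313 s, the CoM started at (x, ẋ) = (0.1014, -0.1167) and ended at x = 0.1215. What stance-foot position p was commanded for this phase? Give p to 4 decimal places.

p = 0.0047

ωT = 3.5084·0.313 = 1.098129; cosh(ωT) = 1.666023, sinh(ωT) = 1.332528
x(T) = p + (x₀−p)·cosh(ωT) + (ẋ₀/ω)·sinh(ωT) ⇒ p·(1 − cosh) = x(T) − x₀·cosh − (ẋ₀/ω)·sinh
numerator   = 0.1215 − (0.1014)·1.666023 − (-0.1167/3.5084)·1.332528 = -0.003111
denominator = 1 − 1.666023 = -0.666023
p = -0.003111 / -0.666023 = 0.0047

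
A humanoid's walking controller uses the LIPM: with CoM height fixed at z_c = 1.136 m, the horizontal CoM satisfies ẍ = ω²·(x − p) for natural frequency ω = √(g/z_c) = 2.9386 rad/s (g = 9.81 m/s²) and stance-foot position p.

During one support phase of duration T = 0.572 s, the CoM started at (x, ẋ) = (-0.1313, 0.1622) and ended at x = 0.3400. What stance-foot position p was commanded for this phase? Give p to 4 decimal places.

ωT = 2.9386·0.572 = 1.680879; cosh(ωT) = 2.778243, sinh(ωT) = 2.592033
x(T) = p + (x₀−p)·cosh(ωT) + (ẋ₀/ω)·sinh(ωT) ⇒ p·(1 − cosh) = x(T) − x₀·cosh − (ẋ₀/ω)·sinh
numerator   = 0.3400 − (-0.1313)·2.778243 − (0.1622/2.9386)·2.592033 = 0.561713
denominator = 1 − 2.778243 = -1.778243
p = 0.561713 / -1.778243 = -0.3159

p = -0.3159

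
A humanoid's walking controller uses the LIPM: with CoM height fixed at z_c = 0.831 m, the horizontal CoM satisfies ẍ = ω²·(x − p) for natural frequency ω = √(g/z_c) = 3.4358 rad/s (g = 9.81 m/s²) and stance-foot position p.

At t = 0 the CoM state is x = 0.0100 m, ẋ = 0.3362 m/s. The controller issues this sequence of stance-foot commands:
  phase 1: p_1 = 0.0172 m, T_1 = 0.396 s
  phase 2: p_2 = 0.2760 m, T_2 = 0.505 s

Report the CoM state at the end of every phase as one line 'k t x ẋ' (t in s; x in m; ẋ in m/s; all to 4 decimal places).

1 0.3960 0.1804 0.6534
2 0.9010 0.5190 1.0080

phase 1: p=0.0172, T=0.396, ωT=1.360577, cosh=2.077477, sinh=1.820964; start (x,ẋ)=(0.010000, 0.336200) → end (x,ẋ)=(0.180427, 0.653401)
phase 2: p=0.2760, T=0.505, ωT=1.735079, cosh=2.922881, sinh=2.746495; start (x,ẋ)=(0.180427, 0.653401) → end (x,ẋ)=(0.518965, 1.007950)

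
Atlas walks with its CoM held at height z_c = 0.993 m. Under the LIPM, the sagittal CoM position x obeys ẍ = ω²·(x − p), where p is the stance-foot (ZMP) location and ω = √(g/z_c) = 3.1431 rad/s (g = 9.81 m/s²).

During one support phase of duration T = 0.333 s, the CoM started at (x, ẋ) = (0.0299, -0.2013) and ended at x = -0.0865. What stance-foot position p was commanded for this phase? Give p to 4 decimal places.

ωT = 3.1431·0.333 = 1.046652; cosh(ωT) = 1.599606, sinh(ωT) = 1.248495
x(T) = p + (x₀−p)·cosh(ωT) + (ẋ₀/ω)·sinh(ωT) ⇒ p·(1 − cosh) = x(T) − x₀·cosh − (ẋ₀/ω)·sinh
numerator   = -0.0865 − (0.0299)·1.599606 − (-0.2013/3.1431)·1.248495 = -0.054368
denominator = 1 − 1.599606 = -0.599606
p = -0.054368 / -0.599606 = 0.0907

p = 0.0907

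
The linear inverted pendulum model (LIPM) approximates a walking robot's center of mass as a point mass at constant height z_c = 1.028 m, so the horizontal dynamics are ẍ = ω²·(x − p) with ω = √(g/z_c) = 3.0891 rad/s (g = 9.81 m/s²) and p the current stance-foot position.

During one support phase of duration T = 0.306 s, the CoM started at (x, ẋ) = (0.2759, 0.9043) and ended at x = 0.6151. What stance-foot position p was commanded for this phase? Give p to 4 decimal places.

ωT = 3.0891·0.306 = 0.945265; cosh(ωT) = 1.481035, sinh(ωT) = 1.092459
x(T) = p + (x₀−p)·cosh(ωT) + (ẋ₀/ω)·sinh(ωT) ⇒ p·(1 − cosh) = x(T) − x₀·cosh − (ẋ₀/ω)·sinh
numerator   = 0.6151 − (0.2759)·1.481035 − (0.9043/3.0891)·1.092459 = -0.113323
denominator = 1 − 1.481035 = -0.481035
p = -0.113323 / -0.481035 = 0.2356

p = 0.2356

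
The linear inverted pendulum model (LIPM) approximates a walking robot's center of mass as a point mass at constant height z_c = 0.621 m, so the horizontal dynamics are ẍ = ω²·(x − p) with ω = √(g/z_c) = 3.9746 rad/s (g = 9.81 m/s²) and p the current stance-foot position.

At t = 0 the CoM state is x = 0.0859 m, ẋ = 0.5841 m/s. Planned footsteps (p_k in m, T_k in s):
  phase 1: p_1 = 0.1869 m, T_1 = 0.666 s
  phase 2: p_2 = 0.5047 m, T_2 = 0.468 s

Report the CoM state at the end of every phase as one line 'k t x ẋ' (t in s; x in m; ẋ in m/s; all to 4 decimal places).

1 0.6660 0.5024 1.3239
2 1.1340 1.5412 4.3272

phase 1: p=0.1869, T=0.666, ωT=2.647084, cosh=7.091839, sinh=7.020981; start (x,ẋ)=(0.085900, 0.584100) → end (x,ẋ)=(0.502415, 1.323878)
phase 2: p=0.5047, T=0.468, ωT=1.860113, cosh=3.290058, sinh=3.134403; start (x,ẋ)=(0.502415, 1.323878) → end (x,ẋ)=(1.541204, 4.327169)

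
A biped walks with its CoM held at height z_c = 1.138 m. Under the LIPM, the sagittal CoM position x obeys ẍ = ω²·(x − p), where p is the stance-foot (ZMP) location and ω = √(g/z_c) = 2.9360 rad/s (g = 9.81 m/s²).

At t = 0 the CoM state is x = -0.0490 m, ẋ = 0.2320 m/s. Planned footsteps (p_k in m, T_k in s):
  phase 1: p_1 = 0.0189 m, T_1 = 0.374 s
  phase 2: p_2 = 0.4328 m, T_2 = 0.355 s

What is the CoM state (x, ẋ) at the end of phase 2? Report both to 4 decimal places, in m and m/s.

x = -0.1884, ẋ = -1.3445

phase 1: p=0.0189, T=0.374, ωT=1.098064, cosh=1.665936, sinh=1.332420; start (x,ẋ)=(-0.049000, 0.232000) → end (x,ẋ)=(0.011070, 0.120873)
phase 2: p=0.4328, T=0.355, ωT=1.042280, cosh=1.594162, sinh=1.241513; start (x,ẋ)=(0.011070, 0.120873) → end (x,ẋ)=(-0.188395, -1.344550)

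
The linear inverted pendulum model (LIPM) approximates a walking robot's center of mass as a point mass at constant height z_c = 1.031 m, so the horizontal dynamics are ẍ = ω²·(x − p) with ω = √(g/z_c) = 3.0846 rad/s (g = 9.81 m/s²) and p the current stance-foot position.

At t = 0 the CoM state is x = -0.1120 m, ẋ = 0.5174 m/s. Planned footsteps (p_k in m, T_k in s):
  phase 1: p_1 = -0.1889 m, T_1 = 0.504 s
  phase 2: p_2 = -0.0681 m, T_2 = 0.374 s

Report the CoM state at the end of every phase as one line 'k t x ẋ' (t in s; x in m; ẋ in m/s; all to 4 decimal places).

1 0.5040 0.3805 1.8155
2 0.8780 1.5536 5.1384

phase 1: p=-0.1889, T=0.504, ωT=1.554638, cosh=2.472320, sinh=2.261054; start (x,ẋ)=(-0.112000, 0.517400) → end (x,ẋ)=(0.380483, 1.815514)
phase 2: p=-0.0681, T=0.374, ωT=1.153640, cosh=1.742599, sinh=1.427112; start (x,ẋ)=(0.380483, 1.815514) → end (x,ẋ)=(1.553560, 5.138404)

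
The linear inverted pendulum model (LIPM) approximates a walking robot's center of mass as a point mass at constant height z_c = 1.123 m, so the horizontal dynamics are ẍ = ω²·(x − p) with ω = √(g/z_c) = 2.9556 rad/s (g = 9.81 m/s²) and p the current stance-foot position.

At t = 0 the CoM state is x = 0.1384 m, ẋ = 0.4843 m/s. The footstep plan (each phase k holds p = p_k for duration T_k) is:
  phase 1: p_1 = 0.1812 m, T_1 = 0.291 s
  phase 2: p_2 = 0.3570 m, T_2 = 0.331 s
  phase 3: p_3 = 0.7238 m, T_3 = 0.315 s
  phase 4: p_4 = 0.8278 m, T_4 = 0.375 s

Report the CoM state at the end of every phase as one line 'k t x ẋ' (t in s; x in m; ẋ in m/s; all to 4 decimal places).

1 0.2910 0.2805 0.5520
2 0.6220 0.4542 0.5798
3 0.9370 0.5389 -0.0039
4 1.3120 0.3407 -1.1590

phase 1: p=0.1812, T=0.291, ωT=0.860080, cosh=1.393239, sinh=0.970110; start (x,ẋ)=(0.138400, 0.484300) → end (x,ẋ)=(0.280530, 0.552027)
phase 2: p=0.3570, T=0.331, ωT=0.978304, cosh=1.517944, sinh=1.141996; start (x,ẋ)=(0.280530, 0.552027) → end (x,ẋ)=(0.454217, 0.579838)
phase 3: p=0.7238, T=0.315, ωT=0.931014, cosh=1.465617, sinh=1.071463; start (x,ẋ)=(0.454217, 0.579838) → end (x,ẋ)=(0.538898, -0.003898)
phase 4: p=0.8278, T=0.375, ωT=1.108350, cosh=1.679730, sinh=1.349626; start (x,ẋ)=(0.538898, -0.003898) → end (x,ẋ)=(0.340742, -1.158966)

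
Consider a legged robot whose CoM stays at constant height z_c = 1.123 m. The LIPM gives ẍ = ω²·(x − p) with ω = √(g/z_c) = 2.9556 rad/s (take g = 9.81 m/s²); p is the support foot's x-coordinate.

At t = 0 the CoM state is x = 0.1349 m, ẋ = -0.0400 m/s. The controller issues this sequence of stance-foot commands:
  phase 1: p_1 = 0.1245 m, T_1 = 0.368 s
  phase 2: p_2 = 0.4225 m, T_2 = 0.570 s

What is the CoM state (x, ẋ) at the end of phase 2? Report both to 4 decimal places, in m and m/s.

x = -0.4327, ẋ = -2.3686

phase 1: p=0.1245, T=0.368, ωT=1.087661, cosh=1.652164, sinh=1.315160; start (x,ẋ)=(0.134900, -0.040000) → end (x,ẋ)=(0.123884, -0.025661)
phase 2: p=0.4225, T=0.570, ωT=1.684692, cosh=2.788146, sinh=2.602644; start (x,ẋ)=(0.123884, -0.025661) → end (x,ẋ)=(-0.432683, -2.368616)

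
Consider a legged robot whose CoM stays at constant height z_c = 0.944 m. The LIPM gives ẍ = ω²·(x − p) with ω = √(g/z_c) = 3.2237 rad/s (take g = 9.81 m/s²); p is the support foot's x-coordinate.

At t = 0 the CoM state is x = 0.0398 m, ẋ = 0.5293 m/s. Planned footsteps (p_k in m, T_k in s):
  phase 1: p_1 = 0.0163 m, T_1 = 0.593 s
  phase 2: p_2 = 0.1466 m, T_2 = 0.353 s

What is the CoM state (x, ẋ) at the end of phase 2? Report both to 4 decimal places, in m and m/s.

x = 1.8999, ẋ = 5.8083

phase 1: p=0.0163, T=0.593, ωT=1.911654, cosh=3.456052, sinh=3.308216; start (x,ẋ)=(0.039800, 0.529300) → end (x,ẋ)=(0.640694, 2.079909)
phase 2: p=0.1466, T=0.353, ωT=1.137966, cosh=1.720443, sinh=1.399973; start (x,ẋ)=(0.640694, 2.079909) → end (x,ẋ)=(1.899913, 5.808255)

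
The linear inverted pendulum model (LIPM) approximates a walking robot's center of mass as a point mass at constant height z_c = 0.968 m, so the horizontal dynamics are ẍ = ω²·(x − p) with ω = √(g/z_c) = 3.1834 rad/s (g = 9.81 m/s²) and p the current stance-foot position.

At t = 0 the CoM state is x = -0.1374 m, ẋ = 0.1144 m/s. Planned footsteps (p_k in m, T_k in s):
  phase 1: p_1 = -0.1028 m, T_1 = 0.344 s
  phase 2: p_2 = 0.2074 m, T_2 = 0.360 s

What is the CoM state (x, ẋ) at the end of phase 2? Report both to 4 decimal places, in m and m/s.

phase 1: p=-0.1028, T=0.344, ωT=1.095090, cosh=1.661980, sinh=1.327470; start (x,ẋ)=(-0.137400, 0.114400) → end (x,ẋ)=(-0.112600, 0.043915)
phase 2: p=0.2074, T=0.360, ωT=1.146024, cosh=1.731780, sinh=1.413881; start (x,ẋ)=(-0.112600, 0.043915) → end (x,ẋ)=(-0.327265, -1.364252)

x = -0.3273, ẋ = -1.3643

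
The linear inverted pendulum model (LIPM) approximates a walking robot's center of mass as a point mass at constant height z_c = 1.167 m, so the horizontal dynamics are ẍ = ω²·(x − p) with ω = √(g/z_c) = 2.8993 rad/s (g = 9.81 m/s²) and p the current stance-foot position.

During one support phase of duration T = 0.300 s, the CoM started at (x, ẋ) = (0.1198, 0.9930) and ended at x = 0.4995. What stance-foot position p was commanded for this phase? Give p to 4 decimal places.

ωT = 2.8993·0.300 = 0.869790; cosh(ωT) = 1.402725, sinh(ωT) = 0.983685
x(T) = p + (x₀−p)·cosh(ωT) + (ẋ₀/ω)·sinh(ωT) ⇒ p·(1 − cosh) = x(T) − x₀·cosh − (ẋ₀/ω)·sinh
numerator   = 0.4995 − (0.1198)·1.402725 − (0.9930/2.8993)·0.983685 = -0.005455
denominator = 1 − 1.402725 = -0.402725
p = -0.005455 / -0.402725 = 0.0135

p = 0.0135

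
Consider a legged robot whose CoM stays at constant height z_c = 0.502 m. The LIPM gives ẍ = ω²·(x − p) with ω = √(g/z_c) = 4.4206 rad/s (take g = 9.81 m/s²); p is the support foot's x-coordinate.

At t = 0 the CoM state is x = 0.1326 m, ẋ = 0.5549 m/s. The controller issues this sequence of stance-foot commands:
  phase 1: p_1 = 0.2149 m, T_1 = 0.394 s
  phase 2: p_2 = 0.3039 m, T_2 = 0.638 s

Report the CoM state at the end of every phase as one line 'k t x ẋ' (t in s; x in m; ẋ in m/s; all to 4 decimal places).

1 0.3940 0.3200 0.6258
2 1.0320 1.6234 5.8662

phase 1: p=0.2149, T=0.394, ωT=1.741716, cosh=2.941175, sinh=2.765956; start (x,ẋ)=(0.132600, 0.554900) → end (x,ẋ)=(0.320040, 0.625761)
phase 2: p=0.3039, T=0.638, ωT=2.820343, cosh=8.421094, sinh=8.361509; start (x,ẋ)=(0.320040, 0.625761) → end (x,ẋ)=(1.623439, 5.866190)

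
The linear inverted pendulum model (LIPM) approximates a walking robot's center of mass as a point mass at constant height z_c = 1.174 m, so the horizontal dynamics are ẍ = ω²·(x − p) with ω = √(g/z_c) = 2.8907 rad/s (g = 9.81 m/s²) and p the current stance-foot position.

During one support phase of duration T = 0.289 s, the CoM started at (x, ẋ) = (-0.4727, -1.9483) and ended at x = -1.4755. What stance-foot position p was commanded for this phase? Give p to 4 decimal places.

p = 0.5332

ωT = 2.8907·0.289 = 0.835412; cosh(ωT) = 1.369730, sinh(ωT) = 0.936034
x(T) = p + (x₀−p)·cosh(ωT) + (ẋ₀/ω)·sinh(ωT) ⇒ p·(1 − cosh) = x(T) − x₀·cosh − (ẋ₀/ω)·sinh
numerator   = -1.4755 − (-0.4727)·1.369730 − (-1.9483/2.8907)·0.936034 = -0.197152
denominator = 1 − 1.369730 = -0.369730
p = -0.197152 / -0.369730 = 0.5332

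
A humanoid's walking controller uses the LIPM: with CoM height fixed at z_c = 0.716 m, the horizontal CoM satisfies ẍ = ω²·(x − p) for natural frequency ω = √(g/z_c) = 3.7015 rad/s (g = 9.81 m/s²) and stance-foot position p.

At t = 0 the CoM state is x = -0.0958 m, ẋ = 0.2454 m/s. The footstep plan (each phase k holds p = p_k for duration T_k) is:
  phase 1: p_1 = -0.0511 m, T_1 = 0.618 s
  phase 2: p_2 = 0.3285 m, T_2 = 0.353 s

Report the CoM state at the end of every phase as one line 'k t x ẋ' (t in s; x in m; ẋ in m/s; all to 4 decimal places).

phase 1: p=-0.0511, T=0.618, ωT=2.287527, cosh=4.976032, sinh=4.874515; start (x,ẋ)=(-0.095800, 0.245400) → end (x,ẋ)=(0.049639, 0.414595)
phase 2: p=0.3285, T=0.353, ωT=1.306629, cosh=1.982217, sinh=1.711486; start (x,ẋ)=(0.049639, 0.414595) → end (x,ẋ)=(-0.032563, -0.944783)

1 0.6180 0.0496 0.4146
2 0.9710 -0.0326 -0.9448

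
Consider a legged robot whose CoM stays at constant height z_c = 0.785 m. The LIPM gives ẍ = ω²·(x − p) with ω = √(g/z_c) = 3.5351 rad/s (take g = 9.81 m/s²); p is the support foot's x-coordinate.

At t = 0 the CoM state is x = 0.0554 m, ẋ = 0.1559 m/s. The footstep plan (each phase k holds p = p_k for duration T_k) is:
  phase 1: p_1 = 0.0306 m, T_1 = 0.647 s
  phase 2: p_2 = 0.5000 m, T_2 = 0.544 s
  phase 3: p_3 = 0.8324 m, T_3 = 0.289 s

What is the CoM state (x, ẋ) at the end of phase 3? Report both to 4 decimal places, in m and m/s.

phase 1: p=0.0306, T=0.647, ωT=2.287210, cosh=4.974486, sinh=4.872936; start (x,ẋ)=(0.055400, 0.155900) → end (x,ẋ)=(0.368867, 1.202735)
phase 2: p=0.5000, T=0.544, ωT=1.923094, cosh=3.494126, sinh=3.347972; start (x,ẋ)=(0.368867, 1.202735) → end (x,ẋ)=(1.180873, 2.650489)
phase 3: p=0.8324, T=0.289, ωT=1.021644, cosh=1.568880, sinh=1.208877; start (x,ẋ)=(1.180873, 2.650489) → end (x,ẋ)=(2.285484, 5.647498)

x = 2.2855, ẋ = 5.6475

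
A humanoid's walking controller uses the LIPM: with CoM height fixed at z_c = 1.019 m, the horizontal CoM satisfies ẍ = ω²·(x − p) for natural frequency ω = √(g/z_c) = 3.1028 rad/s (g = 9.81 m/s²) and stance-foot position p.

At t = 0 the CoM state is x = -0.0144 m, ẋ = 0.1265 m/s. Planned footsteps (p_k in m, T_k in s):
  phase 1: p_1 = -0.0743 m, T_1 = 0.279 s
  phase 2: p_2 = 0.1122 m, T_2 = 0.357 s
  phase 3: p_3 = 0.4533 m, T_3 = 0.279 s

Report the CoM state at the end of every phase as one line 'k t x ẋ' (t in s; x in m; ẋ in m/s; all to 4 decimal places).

phase 1: p=-0.0743, T=0.279, ωT=0.865681, cosh=1.398695, sinh=0.977930; start (x,ẋ)=(-0.014400, 0.126500) → end (x,ẋ)=(0.049352, 0.358691)
phase 2: p=0.1122, T=0.357, ωT=1.107700, cosh=1.678852, sinh=1.348534; start (x,ẋ)=(0.049352, 0.358691) → end (x,ẋ)=(0.162580, 0.339217)
phase 3: p=0.4533, T=0.279, ωT=0.865681, cosh=1.398695, sinh=0.977930; start (x,ẋ)=(0.162580, 0.339217) → end (x,ẋ)=(0.153585, -0.407676)

1 0.2790 0.0494 0.3587
2 0.6360 0.1626 0.3392
3 0.9150 0.1536 -0.4077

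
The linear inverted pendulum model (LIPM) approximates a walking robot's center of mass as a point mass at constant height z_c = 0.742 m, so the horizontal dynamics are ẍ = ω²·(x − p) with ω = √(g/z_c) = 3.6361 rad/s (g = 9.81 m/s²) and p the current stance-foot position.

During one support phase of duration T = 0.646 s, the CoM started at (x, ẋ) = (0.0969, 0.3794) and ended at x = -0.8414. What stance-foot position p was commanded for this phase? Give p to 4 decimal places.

p = 0.4422

ωT = 3.6361·0.646 = 2.348921; cosh(ωT) = 5.284865, sinh(ωT) = 5.189393
x(T) = p + (x₀−p)·cosh(ωT) + (ẋ₀/ω)·sinh(ωT) ⇒ p·(1 − cosh) = x(T) − x₀·cosh − (ẋ₀/ω)·sinh
numerator   = -0.8414 − (0.0969)·5.284865 − (0.3794/3.6361)·5.189393 = -1.894978
denominator = 1 − 5.284865 = -4.284865
p = -1.894978 / -4.284865 = 0.4422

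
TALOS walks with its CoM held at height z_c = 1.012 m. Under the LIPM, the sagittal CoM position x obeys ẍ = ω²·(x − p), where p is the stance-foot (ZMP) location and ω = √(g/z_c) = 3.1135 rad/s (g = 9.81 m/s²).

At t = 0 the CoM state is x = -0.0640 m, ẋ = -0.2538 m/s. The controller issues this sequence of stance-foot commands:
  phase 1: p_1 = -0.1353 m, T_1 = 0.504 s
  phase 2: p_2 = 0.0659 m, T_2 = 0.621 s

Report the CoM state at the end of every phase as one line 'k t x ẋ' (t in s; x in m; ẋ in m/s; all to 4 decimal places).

phase 1: p=-0.1353, T=0.504, ωT=1.569204, cosh=2.505517, sinh=2.297306; start (x,ẋ)=(-0.064000, -0.253800) → end (x,ẋ)=(-0.143924, -0.125915)
phase 2: p=0.0659, T=0.621, ωT=1.933484, cosh=3.529098, sinh=3.384454; start (x,ẋ)=(-0.143924, -0.125915) → end (x,ẋ)=(-0.811462, -2.655385)

1 0.5040 -0.1439 -0.1259
2 1.1250 -0.8115 -2.6554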